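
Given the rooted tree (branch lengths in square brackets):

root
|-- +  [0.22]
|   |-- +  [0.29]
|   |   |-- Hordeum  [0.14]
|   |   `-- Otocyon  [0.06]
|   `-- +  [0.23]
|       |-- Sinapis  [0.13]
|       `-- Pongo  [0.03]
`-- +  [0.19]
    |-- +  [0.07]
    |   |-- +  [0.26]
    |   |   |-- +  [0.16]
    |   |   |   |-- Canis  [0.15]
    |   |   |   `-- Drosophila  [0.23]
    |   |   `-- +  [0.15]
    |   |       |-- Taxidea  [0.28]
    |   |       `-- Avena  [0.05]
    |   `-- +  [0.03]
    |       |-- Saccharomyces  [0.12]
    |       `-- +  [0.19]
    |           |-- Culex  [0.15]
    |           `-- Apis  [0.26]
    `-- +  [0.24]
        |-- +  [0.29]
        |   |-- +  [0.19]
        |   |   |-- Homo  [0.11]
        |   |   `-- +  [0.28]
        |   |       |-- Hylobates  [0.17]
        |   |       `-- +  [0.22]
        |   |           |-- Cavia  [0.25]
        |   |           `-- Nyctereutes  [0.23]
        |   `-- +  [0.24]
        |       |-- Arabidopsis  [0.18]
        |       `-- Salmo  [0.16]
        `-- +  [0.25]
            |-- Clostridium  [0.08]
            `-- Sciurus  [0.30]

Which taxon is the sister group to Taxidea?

Taxidea attaches to the tree at the node subtending (Taxidea,Avena).
The other lineage descending from that same node — the sister group — is the single tip Avena.

Avena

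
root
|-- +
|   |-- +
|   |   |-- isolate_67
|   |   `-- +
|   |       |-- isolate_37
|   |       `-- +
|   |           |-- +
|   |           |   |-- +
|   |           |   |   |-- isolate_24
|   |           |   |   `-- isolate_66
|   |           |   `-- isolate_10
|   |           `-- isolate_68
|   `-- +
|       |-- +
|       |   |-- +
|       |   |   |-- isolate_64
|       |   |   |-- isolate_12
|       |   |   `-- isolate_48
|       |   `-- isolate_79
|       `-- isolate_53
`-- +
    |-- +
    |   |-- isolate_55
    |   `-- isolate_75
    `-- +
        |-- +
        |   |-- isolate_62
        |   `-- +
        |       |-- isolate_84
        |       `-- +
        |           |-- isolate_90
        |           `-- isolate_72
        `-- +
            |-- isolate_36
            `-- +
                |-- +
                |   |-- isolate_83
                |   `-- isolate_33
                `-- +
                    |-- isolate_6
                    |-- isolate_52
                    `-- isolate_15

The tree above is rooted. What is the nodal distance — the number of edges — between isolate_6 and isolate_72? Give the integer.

8

The MRCA of isolate_6 and isolate_72 is the node subtending ((isolate_62,(isolate_84,(isolate_90,isolate_72))),(isolate_36,((isolate_83,isolate_33),(isolate_6,isolate_52,isolate_15)))).
From isolate_6 up to that node: 4 branches. From isolate_72 up to the same node: 4 branches. Total: 4 + 4 = 8.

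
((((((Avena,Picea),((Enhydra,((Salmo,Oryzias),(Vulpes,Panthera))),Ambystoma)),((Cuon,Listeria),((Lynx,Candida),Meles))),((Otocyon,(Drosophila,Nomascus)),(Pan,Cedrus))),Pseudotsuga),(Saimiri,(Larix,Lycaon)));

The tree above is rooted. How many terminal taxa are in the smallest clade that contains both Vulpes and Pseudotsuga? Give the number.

The MRCA of Vulpes and Pseudotsuga is the node subtending (((((Avena,Picea),((Enhydra,((Salmo,Oryzias),(Vulpes,Panthera))),Ambystoma)),((Cuon,Listeria),((Lynx,Candida),Meles))),((Otocyon,(Drosophila,Nomascus)),(Pan,Cedrus))),Pseudotsuga).
That clade contains 19 terminal taxa: Ambystoma, Avena, Candida, Cedrus, Cuon, Drosophila, Enhydra, Listeria, Lynx, Meles, Nomascus, Oryzias, Otocyon, Pan, Panthera, Picea, Pseudotsuga, Salmo, Vulpes.

19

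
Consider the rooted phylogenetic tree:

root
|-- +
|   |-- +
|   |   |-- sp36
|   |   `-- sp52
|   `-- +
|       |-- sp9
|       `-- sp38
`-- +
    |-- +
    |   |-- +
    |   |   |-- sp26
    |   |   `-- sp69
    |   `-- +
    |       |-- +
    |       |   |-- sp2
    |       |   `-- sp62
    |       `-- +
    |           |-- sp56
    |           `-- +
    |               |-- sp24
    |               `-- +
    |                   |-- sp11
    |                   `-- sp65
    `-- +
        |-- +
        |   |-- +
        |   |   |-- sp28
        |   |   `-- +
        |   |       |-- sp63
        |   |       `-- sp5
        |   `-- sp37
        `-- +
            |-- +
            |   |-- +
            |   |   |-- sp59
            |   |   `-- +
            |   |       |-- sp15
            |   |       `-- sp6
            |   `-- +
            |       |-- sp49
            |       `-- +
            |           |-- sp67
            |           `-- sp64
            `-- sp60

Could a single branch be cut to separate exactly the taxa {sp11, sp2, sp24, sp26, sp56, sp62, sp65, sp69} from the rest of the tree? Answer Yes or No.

Yes

The most recent common ancestor of these taxa subtends ((sp26,sp69),((sp2,sp62),(sp56,(sp24,(sp11,sp65))))).
That clade has exactly 8 tips — every listed taxon and nothing else — so the group is monophyletic.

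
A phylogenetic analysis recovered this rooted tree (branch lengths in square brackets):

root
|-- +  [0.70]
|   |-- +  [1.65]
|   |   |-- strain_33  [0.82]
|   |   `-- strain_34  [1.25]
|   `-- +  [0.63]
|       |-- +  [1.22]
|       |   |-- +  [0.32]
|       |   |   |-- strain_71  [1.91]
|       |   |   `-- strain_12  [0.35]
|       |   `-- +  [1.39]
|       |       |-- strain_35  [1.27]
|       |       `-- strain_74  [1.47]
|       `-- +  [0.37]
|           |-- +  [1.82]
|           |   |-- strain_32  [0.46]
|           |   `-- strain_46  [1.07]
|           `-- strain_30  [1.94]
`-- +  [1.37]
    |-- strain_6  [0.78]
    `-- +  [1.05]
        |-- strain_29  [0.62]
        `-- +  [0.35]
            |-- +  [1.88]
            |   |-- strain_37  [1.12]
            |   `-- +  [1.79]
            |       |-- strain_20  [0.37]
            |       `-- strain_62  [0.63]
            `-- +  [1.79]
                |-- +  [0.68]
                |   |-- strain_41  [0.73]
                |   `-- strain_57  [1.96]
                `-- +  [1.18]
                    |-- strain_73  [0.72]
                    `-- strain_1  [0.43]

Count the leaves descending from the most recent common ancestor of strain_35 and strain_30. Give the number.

7

The MRCA of strain_35 and strain_30 is the node subtending (((strain_71,strain_12),(strain_35,strain_74)),((strain_32,strain_46),strain_30)).
That clade contains 7 terminal taxa: strain_12, strain_30, strain_32, strain_35, strain_46, strain_71, strain_74.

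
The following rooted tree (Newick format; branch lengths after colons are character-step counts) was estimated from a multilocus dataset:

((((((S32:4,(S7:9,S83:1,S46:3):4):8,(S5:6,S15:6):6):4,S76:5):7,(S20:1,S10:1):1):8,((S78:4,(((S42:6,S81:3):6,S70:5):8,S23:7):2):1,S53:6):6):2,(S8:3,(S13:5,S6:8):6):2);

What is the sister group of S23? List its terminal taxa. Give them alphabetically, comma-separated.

S23 attaches to the tree at the node subtending (((S42,S81),S70),S23).
The other lineage descending from that same node — the sister group — is ((S42,S81),S70); its 3 tips in alphabetical order are the answer.

S42, S70, S81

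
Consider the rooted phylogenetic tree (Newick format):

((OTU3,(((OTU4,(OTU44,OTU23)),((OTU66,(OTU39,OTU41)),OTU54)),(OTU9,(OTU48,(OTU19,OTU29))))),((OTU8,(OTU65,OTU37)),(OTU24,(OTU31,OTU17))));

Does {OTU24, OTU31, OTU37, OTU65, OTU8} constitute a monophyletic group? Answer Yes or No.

No

The MRCA of the listed taxa subtends ((OTU8,(OTU65,OTU37)),(OTU24,(OTU31,OTU17))).
That clade also contains OTU17, which is not in the proposed group, so the group is not monophyletic.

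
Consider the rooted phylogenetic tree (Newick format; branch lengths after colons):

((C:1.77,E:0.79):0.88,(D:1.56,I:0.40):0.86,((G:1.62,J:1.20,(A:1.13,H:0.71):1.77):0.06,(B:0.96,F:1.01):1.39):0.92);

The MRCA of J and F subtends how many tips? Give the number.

6

The MRCA of J and F is the node subtending ((G,J,(A,H)),(B,F)).
That clade contains 6 terminal taxa: A, B, F, G, H, J.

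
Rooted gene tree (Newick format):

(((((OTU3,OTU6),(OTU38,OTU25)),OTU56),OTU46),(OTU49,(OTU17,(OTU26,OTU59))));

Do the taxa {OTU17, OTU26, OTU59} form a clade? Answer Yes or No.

Yes

The most recent common ancestor of these taxa subtends (OTU17,(OTU26,OTU59)).
That clade has exactly 3 tips — every listed taxon and nothing else — so the group is monophyletic.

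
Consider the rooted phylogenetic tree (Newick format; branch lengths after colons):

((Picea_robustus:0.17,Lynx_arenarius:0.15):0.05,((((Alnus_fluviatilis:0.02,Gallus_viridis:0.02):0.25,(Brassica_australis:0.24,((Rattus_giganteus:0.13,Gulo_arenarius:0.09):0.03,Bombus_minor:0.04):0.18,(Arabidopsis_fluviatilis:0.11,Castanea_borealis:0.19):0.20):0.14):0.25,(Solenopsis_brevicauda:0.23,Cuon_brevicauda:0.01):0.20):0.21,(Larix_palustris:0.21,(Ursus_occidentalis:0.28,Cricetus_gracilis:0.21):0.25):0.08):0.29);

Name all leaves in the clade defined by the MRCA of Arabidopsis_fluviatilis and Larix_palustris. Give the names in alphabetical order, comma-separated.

Tracing Arabidopsis_fluviatilis: it sits inside (Arabidopsis_fluviatilis,Castanea_borealis).
Tracing Larix_palustris: it sits inside (Larix_palustris,(Ursus_occidentalis,Cricetus_gracilis)).
The smallest clade enclosing both is ((((Alnus_fluviatilis,Gallus_viridis),(Brassica_australis,((Rattus_giganteus,Gulo_arenarius),Bombus_minor),(Arabidopsis_fluviatilis,Castanea_borealis))),(Solenopsis_brevicauda,Cuon_brevicauda)),(Larix_palustris,(Ursus_occidentalis,Cricetus_gracilis))); the answer is its 13 terminal taxa in alphabetical order.

Alnus_fluviatilis, Arabidopsis_fluviatilis, Bombus_minor, Brassica_australis, Castanea_borealis, Cricetus_gracilis, Cuon_brevicauda, Gallus_viridis, Gulo_arenarius, Larix_palustris, Rattus_giganteus, Solenopsis_brevicauda, Ursus_occidentalis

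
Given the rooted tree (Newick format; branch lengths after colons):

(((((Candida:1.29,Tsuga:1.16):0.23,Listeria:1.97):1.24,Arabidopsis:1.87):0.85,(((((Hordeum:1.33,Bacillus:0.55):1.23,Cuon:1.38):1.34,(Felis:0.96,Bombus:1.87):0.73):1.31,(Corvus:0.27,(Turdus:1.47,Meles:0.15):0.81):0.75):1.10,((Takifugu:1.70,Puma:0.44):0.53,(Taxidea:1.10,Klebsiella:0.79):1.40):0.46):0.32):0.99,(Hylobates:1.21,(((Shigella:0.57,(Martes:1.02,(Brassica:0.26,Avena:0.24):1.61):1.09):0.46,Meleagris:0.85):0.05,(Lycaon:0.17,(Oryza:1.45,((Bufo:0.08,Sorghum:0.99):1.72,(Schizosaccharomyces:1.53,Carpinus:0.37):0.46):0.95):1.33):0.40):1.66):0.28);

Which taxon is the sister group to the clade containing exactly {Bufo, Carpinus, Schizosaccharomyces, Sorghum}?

The clade containing exactly {Bufo, Carpinus, Schizosaccharomyces, Sorghum} attaches to the tree at the node subtending (Oryza,((Bufo,Sorghum),(Schizosaccharomyces,Carpinus))).
The other lineage descending from that same node — the sister group — is the single tip Oryza.

Oryza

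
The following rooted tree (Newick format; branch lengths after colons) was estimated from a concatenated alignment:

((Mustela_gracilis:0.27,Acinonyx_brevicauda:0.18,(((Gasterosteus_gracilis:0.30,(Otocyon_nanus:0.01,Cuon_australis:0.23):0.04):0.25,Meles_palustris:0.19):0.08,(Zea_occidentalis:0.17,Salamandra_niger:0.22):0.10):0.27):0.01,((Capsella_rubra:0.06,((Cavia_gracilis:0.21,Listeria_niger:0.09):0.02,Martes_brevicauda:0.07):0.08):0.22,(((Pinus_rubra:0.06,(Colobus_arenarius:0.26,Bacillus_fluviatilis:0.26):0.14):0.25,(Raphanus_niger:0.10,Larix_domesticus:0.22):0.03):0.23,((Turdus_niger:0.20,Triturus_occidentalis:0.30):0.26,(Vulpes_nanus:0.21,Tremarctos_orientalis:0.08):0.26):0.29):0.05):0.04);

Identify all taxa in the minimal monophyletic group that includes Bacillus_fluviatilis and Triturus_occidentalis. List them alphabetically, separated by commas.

Bacillus_fluviatilis, Colobus_arenarius, Larix_domesticus, Pinus_rubra, Raphanus_niger, Tremarctos_orientalis, Triturus_occidentalis, Turdus_niger, Vulpes_nanus

Tracing Bacillus_fluviatilis: it sits inside (Colobus_arenarius,Bacillus_fluviatilis).
Tracing Triturus_occidentalis: it sits inside (Turdus_niger,Triturus_occidentalis).
The smallest clade enclosing both is (((Pinus_rubra,(Colobus_arenarius,Bacillus_fluviatilis)),(Raphanus_niger,Larix_domesticus)),((Turdus_niger,Triturus_occidentalis),(Vulpes_nanus,Tremarctos_orientalis))); the answer is its 9 terminal taxa in alphabetical order.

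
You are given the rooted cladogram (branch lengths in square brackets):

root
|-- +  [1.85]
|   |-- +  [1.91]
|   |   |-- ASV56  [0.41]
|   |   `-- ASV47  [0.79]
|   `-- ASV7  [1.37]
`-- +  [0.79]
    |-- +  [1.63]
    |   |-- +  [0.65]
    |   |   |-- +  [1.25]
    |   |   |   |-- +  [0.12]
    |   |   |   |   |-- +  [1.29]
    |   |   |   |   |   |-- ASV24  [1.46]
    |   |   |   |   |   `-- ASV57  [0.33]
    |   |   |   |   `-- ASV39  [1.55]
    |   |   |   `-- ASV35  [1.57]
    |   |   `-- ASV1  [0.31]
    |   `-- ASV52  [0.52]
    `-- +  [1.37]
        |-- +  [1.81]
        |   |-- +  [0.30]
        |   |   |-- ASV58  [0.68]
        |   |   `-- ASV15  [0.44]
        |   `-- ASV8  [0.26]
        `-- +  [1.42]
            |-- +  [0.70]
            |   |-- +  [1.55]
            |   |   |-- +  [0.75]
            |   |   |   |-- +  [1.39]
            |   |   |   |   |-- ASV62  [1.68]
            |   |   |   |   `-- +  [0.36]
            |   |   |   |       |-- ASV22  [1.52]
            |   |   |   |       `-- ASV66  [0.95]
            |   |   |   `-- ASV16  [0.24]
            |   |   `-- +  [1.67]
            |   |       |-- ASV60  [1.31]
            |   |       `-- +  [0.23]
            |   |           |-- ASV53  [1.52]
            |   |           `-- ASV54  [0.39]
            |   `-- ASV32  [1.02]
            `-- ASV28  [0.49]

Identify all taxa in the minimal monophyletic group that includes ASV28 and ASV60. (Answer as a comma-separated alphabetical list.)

ASV16, ASV22, ASV28, ASV32, ASV53, ASV54, ASV60, ASV62, ASV66

Tracing ASV28: it sits inside (((((ASV62,(ASV22,ASV66)),ASV16),(ASV60,(ASV53,ASV54))),ASV32),ASV28).
Tracing ASV60: it sits inside (ASV60,(ASV53,ASV54)).
The smallest clade enclosing both is (((((ASV62,(ASV22,ASV66)),ASV16),(ASV60,(ASV53,ASV54))),ASV32),ASV28); the answer is its 9 terminal taxa in alphabetical order.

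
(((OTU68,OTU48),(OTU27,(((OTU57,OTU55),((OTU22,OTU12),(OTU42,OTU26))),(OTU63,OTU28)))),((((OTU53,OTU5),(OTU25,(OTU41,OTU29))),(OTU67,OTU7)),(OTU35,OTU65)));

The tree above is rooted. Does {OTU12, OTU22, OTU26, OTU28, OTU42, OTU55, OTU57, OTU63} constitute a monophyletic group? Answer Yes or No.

The most recent common ancestor of these taxa subtends (((OTU57,OTU55),((OTU22,OTU12),(OTU42,OTU26))),(OTU63,OTU28)).
That clade has exactly 8 tips — every listed taxon and nothing else — so the group is monophyletic.

Yes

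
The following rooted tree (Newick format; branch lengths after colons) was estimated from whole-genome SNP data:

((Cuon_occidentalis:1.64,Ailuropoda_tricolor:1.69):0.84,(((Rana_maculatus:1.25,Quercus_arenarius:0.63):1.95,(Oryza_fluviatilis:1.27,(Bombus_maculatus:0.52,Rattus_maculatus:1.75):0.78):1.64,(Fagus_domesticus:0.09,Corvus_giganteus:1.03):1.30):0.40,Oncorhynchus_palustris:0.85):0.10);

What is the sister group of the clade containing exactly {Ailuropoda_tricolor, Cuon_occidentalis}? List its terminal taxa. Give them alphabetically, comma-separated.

Bombus_maculatus, Corvus_giganteus, Fagus_domesticus, Oncorhynchus_palustris, Oryza_fluviatilis, Quercus_arenarius, Rana_maculatus, Rattus_maculatus

The clade containing exactly {Ailuropoda_tricolor, Cuon_occidentalis} attaches directly to the root of the tree.
The other lineage descending from that same node — the sister group — is (((Rana_maculatus,Quercus_arenarius),(Oryza_fluviatilis,(Bombus_maculatus,Rattus_maculatus)),(Fagus_domesticus,Corvus_giganteus)),Oncorhynchus_palustris); its 8 tips in alphabetical order are the answer.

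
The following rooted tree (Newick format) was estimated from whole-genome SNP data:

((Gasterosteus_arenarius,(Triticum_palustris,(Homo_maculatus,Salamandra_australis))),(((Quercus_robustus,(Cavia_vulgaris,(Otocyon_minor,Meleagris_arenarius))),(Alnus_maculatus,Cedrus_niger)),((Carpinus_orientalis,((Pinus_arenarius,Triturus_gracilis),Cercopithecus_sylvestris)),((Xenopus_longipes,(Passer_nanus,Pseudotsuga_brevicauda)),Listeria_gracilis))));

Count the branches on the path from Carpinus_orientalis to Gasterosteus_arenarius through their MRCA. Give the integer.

6

The MRCA of Carpinus_orientalis and Gasterosteus_arenarius is the root of the tree.
From Carpinus_orientalis up to that node: 4 branches. From Gasterosteus_arenarius up to the same node: 2 branches. Total: 4 + 2 = 6.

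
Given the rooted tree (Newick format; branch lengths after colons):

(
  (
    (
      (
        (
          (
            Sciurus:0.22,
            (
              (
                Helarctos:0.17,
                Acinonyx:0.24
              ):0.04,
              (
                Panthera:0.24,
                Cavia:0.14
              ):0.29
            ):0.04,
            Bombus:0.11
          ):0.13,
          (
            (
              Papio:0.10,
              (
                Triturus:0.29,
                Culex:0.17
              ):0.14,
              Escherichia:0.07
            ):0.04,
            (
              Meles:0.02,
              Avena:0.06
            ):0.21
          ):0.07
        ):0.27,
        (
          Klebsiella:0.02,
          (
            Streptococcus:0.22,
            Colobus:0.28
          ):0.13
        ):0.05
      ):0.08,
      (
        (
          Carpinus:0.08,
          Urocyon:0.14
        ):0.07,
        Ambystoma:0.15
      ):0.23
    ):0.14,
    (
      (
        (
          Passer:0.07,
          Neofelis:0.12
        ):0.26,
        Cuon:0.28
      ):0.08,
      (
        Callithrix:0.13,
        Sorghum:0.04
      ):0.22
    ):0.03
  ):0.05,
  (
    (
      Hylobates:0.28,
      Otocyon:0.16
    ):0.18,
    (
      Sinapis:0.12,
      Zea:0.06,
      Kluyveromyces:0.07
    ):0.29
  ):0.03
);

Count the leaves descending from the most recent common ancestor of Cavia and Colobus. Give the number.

The MRCA of Cavia and Colobus is the node subtending (((Sciurus,((Helarctos,Acinonyx),(Panthera,Cavia)),Bombus),((Papio,(Triturus,Culex),Escherichia),(Meles,Avena))),(Klebsiella,(Streptococcus,Colobus))).
That clade contains 15 terminal taxa: Acinonyx, Avena, Bombus, Cavia, Colobus, Culex, Escherichia, Helarctos, Klebsiella, Meles, Panthera, Papio, Sciurus, Streptococcus, Triturus.

15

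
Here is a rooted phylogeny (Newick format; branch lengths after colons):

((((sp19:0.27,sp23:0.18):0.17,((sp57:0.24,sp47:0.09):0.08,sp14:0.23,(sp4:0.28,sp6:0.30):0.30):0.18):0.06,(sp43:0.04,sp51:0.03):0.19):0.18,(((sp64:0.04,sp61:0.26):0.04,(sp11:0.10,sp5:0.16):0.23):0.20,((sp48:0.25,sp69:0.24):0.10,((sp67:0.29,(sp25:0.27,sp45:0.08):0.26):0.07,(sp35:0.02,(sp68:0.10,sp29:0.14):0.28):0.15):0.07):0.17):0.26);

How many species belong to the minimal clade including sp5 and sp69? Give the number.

12

The MRCA of sp5 and sp69 is the node subtending (((sp64,sp61),(sp11,sp5)),((sp48,sp69),((sp67,(sp25,sp45)),(sp35,(sp68,sp29))))).
That clade contains 12 terminal taxa: sp11, sp25, sp29, sp35, sp45, sp48, sp5, sp61, sp64, sp67, sp68, sp69.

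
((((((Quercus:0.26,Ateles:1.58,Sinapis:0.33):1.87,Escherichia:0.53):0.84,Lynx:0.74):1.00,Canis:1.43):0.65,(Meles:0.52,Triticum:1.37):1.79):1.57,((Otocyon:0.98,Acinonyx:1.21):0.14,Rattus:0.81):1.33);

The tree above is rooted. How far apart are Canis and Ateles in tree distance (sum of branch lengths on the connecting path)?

6.72

The path runs Canis → … → MRCA → … → Ateles; the MRCA is the node subtending ((((Quercus,Ateles,Sinapis),Escherichia),Lynx),Canis).
Branch lengths along that path: 1.43 + 1.00 + 0.84 + 1.87 + 1.58 = 6.72.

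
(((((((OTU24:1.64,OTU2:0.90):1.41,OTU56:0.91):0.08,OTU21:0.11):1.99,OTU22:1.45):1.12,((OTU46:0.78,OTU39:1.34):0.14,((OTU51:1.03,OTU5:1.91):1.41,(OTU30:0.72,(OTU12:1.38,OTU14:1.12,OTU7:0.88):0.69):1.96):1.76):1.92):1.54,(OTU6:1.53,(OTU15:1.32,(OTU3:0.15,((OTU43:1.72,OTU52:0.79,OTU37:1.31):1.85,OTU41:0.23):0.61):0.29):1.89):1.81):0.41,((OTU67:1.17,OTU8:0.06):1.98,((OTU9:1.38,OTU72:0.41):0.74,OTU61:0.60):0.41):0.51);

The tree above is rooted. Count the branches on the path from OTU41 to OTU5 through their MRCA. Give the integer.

The MRCA of OTU41 and OTU5 is the node subtending ((((((OTU24,OTU2),OTU56),OTU21),OTU22),((OTU46,OTU39),((OTU51,OTU5),(OTU30,(OTU12,OTU14,OTU7))))),(OTU6,(OTU15,(OTU3,((OTU43,OTU52,OTU37),OTU41))))).
From OTU41 up to that node: 5 branches. From OTU5 up to the same node: 5 branches. Total: 5 + 5 = 10.

10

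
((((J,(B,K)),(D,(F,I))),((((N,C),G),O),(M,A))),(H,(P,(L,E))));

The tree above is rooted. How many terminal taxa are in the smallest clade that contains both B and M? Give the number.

12

The MRCA of B and M is the node subtending (((J,(B,K)),(D,(F,I))),((((N,C),G),O),(M,A))).
That clade contains 12 terminal taxa: A, B, C, D, F, G, I, J, K, M, N, O.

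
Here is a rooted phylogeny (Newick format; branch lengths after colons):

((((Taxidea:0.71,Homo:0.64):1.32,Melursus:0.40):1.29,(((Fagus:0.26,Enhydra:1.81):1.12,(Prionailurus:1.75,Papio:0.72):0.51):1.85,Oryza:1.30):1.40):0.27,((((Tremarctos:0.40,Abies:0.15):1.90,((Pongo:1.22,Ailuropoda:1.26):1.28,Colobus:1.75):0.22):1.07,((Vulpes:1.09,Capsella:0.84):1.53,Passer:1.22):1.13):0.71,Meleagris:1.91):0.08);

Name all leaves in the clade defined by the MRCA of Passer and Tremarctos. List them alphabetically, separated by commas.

Abies, Ailuropoda, Capsella, Colobus, Passer, Pongo, Tremarctos, Vulpes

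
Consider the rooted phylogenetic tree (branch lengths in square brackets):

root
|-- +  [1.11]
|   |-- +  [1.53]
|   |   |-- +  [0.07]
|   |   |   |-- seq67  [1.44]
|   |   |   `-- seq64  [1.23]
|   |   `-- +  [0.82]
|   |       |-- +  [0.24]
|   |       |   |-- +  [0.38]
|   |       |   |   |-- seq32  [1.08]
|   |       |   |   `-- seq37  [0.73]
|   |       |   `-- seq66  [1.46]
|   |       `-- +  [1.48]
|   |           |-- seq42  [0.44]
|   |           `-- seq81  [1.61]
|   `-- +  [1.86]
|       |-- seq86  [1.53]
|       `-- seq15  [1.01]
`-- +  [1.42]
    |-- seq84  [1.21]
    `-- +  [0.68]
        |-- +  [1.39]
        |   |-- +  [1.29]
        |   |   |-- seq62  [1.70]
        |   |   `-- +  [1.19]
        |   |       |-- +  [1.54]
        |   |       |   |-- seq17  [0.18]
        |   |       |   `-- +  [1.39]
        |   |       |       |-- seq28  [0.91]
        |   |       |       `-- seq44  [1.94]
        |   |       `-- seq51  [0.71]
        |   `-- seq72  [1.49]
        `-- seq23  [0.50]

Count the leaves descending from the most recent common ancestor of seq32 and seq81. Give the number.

The MRCA of seq32 and seq81 is the node subtending (((seq32,seq37),seq66),(seq42,seq81)).
That clade contains 5 terminal taxa: seq32, seq37, seq42, seq66, seq81.

5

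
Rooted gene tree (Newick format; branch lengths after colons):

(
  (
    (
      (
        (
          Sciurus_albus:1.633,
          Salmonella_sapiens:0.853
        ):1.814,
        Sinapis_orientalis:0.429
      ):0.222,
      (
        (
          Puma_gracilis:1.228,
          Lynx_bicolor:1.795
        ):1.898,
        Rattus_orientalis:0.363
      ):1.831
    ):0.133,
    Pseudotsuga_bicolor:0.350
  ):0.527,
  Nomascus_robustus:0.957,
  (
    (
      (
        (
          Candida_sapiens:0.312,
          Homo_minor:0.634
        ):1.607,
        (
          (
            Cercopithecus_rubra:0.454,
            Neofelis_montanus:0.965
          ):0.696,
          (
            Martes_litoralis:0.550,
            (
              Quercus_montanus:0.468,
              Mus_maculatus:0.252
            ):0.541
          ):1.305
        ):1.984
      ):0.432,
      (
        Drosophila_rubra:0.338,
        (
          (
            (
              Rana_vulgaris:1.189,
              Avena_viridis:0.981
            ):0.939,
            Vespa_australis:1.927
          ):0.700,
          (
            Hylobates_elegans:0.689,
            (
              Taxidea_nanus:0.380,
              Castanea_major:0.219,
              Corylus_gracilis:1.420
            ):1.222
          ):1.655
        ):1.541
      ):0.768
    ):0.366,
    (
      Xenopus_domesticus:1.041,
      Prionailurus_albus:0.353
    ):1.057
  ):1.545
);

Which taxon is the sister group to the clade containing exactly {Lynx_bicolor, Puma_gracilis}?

The clade containing exactly {Lynx_bicolor, Puma_gracilis} attaches to the tree at the node subtending ((Puma_gracilis,Lynx_bicolor),Rattus_orientalis).
The other lineage descending from that same node — the sister group — is the single tip Rattus_orientalis.

Rattus_orientalis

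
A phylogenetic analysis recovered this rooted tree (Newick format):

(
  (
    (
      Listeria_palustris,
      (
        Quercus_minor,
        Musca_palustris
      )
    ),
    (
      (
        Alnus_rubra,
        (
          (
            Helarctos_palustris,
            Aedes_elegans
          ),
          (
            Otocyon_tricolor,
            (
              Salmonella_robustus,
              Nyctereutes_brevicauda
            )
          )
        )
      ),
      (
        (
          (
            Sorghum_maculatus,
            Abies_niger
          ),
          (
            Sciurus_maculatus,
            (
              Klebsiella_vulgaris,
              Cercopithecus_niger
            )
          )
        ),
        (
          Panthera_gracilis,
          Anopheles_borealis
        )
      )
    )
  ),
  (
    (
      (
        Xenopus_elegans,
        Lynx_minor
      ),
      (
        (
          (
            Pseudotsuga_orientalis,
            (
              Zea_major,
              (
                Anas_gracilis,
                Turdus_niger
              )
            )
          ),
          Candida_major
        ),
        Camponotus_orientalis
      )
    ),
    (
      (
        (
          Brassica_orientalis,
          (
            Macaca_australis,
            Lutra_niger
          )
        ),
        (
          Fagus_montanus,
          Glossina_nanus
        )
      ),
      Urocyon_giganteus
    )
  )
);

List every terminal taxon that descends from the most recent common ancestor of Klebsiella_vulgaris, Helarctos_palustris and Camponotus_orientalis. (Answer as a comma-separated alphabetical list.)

Abies_niger, Aedes_elegans, Alnus_rubra, Anas_gracilis, Anopheles_borealis, Brassica_orientalis, Camponotus_orientalis, Candida_major, Cercopithecus_niger, Fagus_montanus, Glossina_nanus, Helarctos_palustris, Klebsiella_vulgaris, Listeria_palustris, Lutra_niger, Lynx_minor, Macaca_australis, Musca_palustris, Nyctereutes_brevicauda, Otocyon_tricolor, Panthera_gracilis, Pseudotsuga_orientalis, Quercus_minor, Salmonella_robustus, Sciurus_maculatus, Sorghum_maculatus, Turdus_niger, Urocyon_giganteus, Xenopus_elegans, Zea_major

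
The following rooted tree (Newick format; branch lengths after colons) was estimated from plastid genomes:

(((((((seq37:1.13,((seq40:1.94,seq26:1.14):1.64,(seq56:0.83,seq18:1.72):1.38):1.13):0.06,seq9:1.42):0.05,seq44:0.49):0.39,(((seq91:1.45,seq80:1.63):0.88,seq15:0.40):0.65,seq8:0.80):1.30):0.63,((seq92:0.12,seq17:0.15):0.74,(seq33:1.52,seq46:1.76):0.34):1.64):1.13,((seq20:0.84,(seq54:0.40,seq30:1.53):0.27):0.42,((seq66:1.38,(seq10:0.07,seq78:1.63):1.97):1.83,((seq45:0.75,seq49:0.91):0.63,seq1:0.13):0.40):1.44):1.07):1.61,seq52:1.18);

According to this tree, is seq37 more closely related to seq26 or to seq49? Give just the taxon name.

The MRCA of seq37 and seq26 subtends (seq37,((seq40,seq26),(seq56,seq18))) (5 taxa).
The MRCA of seq37 and seq49 subtends ((((((seq37,((seq40,seq26),(seq56,seq18))),seq9),seq44),(((seq91,seq80),seq15),seq8)),((seq92,seq17),(seq33,seq46))),((seq20,(seq54,seq30)),((seq66,(seq10,seq78)),((seq45,seq49),seq1)))) (24 taxa).
The first is nested inside the second, so seq37 shares a more recent common ancestor with seq26.

seq26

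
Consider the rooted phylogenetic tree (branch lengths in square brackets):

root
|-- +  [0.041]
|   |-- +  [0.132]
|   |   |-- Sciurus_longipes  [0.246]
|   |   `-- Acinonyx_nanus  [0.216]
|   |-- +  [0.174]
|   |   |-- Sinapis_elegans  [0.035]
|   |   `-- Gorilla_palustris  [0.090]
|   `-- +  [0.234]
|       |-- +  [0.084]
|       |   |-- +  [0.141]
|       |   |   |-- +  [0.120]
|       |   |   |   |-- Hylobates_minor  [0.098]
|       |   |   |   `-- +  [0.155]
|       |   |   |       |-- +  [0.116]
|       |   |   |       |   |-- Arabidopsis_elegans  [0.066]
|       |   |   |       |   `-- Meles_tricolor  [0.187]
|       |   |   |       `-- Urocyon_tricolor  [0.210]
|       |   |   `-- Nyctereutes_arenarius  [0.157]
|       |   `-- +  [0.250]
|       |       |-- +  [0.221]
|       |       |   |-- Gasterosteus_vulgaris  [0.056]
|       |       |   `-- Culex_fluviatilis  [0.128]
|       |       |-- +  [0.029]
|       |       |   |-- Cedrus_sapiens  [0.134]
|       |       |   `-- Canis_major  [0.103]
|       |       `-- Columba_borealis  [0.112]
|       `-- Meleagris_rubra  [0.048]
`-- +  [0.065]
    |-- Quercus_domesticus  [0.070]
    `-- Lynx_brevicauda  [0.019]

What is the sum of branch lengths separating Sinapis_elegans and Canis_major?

0.909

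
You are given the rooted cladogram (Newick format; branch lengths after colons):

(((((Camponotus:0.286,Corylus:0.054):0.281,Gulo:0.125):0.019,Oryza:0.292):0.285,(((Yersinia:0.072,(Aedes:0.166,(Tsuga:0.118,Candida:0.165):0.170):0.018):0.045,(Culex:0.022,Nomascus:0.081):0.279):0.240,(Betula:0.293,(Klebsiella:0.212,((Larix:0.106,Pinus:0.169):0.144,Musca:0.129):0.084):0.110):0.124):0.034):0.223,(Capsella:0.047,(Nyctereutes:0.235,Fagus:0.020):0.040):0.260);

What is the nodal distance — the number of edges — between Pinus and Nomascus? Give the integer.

8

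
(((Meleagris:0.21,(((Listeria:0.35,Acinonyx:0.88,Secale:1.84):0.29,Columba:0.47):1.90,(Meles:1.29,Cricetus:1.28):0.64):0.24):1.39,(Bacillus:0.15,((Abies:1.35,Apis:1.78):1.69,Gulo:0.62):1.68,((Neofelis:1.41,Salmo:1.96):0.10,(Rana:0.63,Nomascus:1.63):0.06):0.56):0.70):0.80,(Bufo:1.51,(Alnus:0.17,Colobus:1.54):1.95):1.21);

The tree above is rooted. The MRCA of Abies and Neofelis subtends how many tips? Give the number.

8

The MRCA of Abies and Neofelis is the node subtending (Bacillus,((Abies,Apis),Gulo),((Neofelis,Salmo),(Rana,Nomascus))).
That clade contains 8 terminal taxa: Abies, Apis, Bacillus, Gulo, Neofelis, Nomascus, Rana, Salmo.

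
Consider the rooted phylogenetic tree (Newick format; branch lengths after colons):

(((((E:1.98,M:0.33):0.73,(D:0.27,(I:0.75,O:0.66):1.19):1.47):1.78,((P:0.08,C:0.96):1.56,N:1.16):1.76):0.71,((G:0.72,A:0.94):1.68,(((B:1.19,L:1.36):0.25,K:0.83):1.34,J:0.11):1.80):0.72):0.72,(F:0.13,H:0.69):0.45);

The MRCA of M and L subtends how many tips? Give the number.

The MRCA of M and L is the node subtending ((((E,M),(D,(I,O))),((P,C),N)),((G,A),(((B,L),K),J))).
That clade contains 14 terminal taxa: A, B, C, D, E, G, I, J, K, L, M, N, O, P.

14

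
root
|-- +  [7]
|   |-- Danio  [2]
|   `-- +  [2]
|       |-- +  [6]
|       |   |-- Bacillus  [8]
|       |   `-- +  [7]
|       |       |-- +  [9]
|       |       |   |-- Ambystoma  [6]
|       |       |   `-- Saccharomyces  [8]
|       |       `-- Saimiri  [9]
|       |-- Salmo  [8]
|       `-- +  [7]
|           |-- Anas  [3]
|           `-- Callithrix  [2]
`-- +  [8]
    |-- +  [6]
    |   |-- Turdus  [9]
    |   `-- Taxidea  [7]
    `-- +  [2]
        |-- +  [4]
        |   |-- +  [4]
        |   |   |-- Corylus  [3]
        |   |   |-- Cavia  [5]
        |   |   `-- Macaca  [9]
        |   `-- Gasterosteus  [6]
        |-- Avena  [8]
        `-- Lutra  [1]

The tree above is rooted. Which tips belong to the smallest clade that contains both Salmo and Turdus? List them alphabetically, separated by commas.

Ambystoma, Anas, Avena, Bacillus, Callithrix, Cavia, Corylus, Danio, Gasterosteus, Lutra, Macaca, Saccharomyces, Saimiri, Salmo, Taxidea, Turdus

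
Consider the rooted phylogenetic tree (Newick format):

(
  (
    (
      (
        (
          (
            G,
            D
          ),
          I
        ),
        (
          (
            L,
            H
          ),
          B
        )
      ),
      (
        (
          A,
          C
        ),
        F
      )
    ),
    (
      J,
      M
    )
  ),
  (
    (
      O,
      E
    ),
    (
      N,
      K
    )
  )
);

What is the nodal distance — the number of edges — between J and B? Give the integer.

6

The MRCA of J and B is the node subtending (((((G,D),I),((L,H),B)),((A,C),F)),(J,M)).
From J up to that node: 2 branches. From B up to the same node: 4 branches. Total: 2 + 4 = 6.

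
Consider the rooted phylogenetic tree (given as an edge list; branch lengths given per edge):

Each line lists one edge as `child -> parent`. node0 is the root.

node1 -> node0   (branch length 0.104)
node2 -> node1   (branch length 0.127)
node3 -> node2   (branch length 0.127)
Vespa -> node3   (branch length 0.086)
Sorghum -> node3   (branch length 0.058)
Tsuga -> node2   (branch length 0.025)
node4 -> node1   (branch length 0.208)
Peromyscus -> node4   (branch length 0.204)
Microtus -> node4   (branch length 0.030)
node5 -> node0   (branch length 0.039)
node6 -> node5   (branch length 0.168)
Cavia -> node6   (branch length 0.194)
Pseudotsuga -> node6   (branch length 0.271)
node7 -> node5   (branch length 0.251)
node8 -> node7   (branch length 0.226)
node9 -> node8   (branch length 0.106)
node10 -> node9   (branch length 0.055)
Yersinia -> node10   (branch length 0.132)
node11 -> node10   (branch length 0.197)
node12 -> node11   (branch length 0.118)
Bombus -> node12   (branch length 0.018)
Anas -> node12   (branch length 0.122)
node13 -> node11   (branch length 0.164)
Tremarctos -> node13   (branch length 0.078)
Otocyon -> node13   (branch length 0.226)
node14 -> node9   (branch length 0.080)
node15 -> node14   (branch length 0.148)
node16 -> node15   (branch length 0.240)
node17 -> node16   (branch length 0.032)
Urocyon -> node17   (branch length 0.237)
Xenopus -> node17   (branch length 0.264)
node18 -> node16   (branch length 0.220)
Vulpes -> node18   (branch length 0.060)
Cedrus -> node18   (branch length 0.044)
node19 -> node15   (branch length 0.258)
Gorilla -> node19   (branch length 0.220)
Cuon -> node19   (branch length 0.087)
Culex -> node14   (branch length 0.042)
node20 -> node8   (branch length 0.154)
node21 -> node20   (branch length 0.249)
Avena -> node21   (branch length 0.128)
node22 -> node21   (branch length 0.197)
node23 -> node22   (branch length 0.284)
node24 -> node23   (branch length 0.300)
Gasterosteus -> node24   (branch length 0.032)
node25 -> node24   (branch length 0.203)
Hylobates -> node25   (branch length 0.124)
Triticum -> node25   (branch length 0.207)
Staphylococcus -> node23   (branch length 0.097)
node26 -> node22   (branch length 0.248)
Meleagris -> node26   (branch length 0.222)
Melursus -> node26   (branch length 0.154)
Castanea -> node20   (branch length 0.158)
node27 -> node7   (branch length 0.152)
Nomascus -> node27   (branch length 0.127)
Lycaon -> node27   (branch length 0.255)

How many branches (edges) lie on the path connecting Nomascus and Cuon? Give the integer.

8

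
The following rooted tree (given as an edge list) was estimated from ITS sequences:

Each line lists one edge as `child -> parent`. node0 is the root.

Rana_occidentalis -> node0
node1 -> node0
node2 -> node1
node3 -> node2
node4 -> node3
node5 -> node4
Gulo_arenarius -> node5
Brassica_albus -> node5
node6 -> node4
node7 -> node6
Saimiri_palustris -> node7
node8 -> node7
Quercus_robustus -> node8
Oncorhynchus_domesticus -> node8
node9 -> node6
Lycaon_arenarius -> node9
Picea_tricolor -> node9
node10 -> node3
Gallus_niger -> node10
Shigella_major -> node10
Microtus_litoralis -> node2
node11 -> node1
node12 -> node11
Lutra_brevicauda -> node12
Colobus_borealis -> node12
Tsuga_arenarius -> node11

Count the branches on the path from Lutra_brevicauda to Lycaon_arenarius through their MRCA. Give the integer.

9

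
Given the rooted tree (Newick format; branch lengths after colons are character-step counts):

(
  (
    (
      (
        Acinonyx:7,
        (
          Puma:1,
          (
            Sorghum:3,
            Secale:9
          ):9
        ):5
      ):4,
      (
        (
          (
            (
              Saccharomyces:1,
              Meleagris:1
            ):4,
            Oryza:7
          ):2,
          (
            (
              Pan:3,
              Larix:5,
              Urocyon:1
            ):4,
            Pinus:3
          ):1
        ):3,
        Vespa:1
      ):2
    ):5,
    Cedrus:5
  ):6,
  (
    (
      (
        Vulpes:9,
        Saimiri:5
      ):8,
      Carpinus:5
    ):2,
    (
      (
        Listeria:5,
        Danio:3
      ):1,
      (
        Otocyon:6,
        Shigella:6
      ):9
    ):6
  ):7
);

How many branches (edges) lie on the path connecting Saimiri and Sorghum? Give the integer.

10

The MRCA of Saimiri and Sorghum is the root of the tree.
From Saimiri up to that node: 4 branches. From Sorghum up to the same node: 6 branches. Total: 4 + 6 = 10.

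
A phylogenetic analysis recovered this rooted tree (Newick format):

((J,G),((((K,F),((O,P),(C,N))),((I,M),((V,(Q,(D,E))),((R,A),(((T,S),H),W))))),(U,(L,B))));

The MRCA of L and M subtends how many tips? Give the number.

21

The MRCA of L and M is the node subtending ((((K,F),((O,P),(C,N))),((I,M),((V,(Q,(D,E))),((R,A),(((T,S),H),W))))),(U,(L,B))).
That clade contains 21 terminal taxa: A, B, C, D, E, F, H, I, K, L, M, N, O, P, Q, R, S, T, U, V, W.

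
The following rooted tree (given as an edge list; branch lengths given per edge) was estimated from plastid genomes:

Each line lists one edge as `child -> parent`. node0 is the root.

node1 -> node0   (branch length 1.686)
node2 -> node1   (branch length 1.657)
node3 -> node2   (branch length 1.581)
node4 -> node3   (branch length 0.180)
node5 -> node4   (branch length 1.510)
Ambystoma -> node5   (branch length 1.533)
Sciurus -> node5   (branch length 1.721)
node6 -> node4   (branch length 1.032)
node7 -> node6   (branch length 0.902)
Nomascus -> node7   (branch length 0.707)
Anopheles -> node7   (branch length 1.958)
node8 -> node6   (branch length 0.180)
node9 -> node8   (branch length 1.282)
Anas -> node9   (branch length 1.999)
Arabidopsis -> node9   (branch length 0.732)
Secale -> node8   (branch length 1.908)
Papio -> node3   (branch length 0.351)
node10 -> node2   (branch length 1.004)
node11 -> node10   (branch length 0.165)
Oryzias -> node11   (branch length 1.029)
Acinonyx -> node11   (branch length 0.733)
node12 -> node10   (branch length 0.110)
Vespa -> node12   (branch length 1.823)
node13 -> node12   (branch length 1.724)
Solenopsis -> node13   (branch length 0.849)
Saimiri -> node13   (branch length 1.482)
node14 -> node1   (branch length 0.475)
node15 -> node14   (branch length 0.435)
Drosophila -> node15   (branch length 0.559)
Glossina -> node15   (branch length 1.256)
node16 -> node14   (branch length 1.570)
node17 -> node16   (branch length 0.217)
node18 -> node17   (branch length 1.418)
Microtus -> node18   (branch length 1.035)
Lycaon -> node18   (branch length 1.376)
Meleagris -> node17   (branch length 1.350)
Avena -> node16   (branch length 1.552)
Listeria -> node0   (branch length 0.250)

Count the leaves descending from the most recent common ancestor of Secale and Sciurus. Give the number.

7

The MRCA of Secale and Sciurus is the node subtending ((Ambystoma,Sciurus),((Nomascus,Anopheles),((Anas,Arabidopsis),Secale))).
That clade contains 7 terminal taxa: Ambystoma, Anas, Anopheles, Arabidopsis, Nomascus, Sciurus, Secale.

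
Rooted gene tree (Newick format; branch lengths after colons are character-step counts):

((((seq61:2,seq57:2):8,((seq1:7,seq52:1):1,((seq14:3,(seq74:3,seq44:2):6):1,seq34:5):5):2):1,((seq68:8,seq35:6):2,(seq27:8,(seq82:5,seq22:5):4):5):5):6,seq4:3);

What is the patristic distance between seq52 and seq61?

14

The path runs seq52 → … → MRCA → … → seq61; the MRCA is the node subtending ((seq61,seq57),((seq1,seq52),((seq14,(seq74,seq44)),seq34))).
Branch lengths along that path: 1 + 1 + 2 + 8 + 2 = 14.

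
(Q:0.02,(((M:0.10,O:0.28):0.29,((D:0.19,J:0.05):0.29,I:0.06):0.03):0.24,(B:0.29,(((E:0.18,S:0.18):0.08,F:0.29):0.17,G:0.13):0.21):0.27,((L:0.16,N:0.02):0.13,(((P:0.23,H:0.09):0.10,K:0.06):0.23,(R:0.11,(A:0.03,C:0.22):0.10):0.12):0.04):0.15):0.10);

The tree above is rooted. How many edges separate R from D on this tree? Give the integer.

The MRCA of R and D is the node subtending (((M,O),((D,J),I)),(B,(((E,S),F),G)),((L,N),(((P,H),K),(R,(A,C))))).
From R up to that node: 4 branches. From D up to the same node: 4 branches. Total: 4 + 4 = 8.

8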